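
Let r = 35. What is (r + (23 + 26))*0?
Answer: 0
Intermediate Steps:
(r + (23 + 26))*0 = (35 + (23 + 26))*0 = (35 + 49)*0 = 84*0 = 0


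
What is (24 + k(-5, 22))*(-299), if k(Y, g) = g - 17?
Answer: -8671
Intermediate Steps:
k(Y, g) = -17 + g
(24 + k(-5, 22))*(-299) = (24 + (-17 + 22))*(-299) = (24 + 5)*(-299) = 29*(-299) = -8671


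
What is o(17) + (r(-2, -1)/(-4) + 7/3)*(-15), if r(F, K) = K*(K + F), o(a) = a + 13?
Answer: 25/4 ≈ 6.2500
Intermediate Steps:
o(a) = 13 + a
r(F, K) = K*(F + K)
o(17) + (r(-2, -1)/(-4) + 7/3)*(-15) = (13 + 17) + (-(-2 - 1)/(-4) + 7/3)*(-15) = 30 + (-1*(-3)*(-¼) + 7*(⅓))*(-15) = 30 + (3*(-¼) + 7/3)*(-15) = 30 + (-¾ + 7/3)*(-15) = 30 + (19/12)*(-15) = 30 - 95/4 = 25/4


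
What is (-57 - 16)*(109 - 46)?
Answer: -4599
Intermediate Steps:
(-57 - 16)*(109 - 46) = -73*63 = -4599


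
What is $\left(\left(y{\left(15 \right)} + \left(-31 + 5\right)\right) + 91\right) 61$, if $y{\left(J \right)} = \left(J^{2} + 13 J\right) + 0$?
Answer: $29585$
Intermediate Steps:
$y{\left(J \right)} = J^{2} + 13 J$
$\left(\left(y{\left(15 \right)} + \left(-31 + 5\right)\right) + 91\right) 61 = \left(\left(15 \left(13 + 15\right) + \left(-31 + 5\right)\right) + 91\right) 61 = \left(\left(15 \cdot 28 - 26\right) + 91\right) 61 = \left(\left(420 - 26\right) + 91\right) 61 = \left(394 + 91\right) 61 = 485 \cdot 61 = 29585$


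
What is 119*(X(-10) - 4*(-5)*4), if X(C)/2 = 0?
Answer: 9520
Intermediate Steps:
X(C) = 0 (X(C) = 2*0 = 0)
119*(X(-10) - 4*(-5)*4) = 119*(0 - 4*(-5)*4) = 119*(0 + 20*4) = 119*(0 + 80) = 119*80 = 9520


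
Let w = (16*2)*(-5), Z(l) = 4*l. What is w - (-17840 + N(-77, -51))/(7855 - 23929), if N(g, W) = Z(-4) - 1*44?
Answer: -1294870/8037 ≈ -161.11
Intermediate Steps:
w = -160 (w = 32*(-5) = -160)
N(g, W) = -60 (N(g, W) = 4*(-4) - 1*44 = -16 - 44 = -60)
w - (-17840 + N(-77, -51))/(7855 - 23929) = -160 - (-17840 - 60)/(7855 - 23929) = -160 - (-17900)/(-16074) = -160 - (-17900)*(-1)/16074 = -160 - 1*8950/8037 = -160 - 8950/8037 = -1294870/8037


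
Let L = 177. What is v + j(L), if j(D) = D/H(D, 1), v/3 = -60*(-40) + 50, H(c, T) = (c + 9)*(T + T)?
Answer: 911459/124 ≈ 7350.5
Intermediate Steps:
H(c, T) = 2*T*(9 + c) (H(c, T) = (9 + c)*(2*T) = 2*T*(9 + c))
v = 7350 (v = 3*(-60*(-40) + 50) = 3*(2400 + 50) = 3*2450 = 7350)
j(D) = D/(18 + 2*D) (j(D) = D/((2*1*(9 + D))) = D/(18 + 2*D))
v + j(L) = 7350 + (½)*177/(9 + 177) = 7350 + (½)*177/186 = 7350 + (½)*177*(1/186) = 7350 + 59/124 = 911459/124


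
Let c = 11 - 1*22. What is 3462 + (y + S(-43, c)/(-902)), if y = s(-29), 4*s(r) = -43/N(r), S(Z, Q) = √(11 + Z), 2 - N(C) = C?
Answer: 429245/124 - 2*I*√2/451 ≈ 3461.7 - 0.0062715*I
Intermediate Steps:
N(C) = 2 - C
c = -11 (c = 11 - 22 = -11)
s(r) = -43/(4*(2 - r)) (s(r) = (-43/(2 - r))/4 = -43/(4*(2 - r)))
y = -43/124 (y = 43/(4*(-2 - 29)) = (43/4)/(-31) = (43/4)*(-1/31) = -43/124 ≈ -0.34677)
3462 + (y + S(-43, c)/(-902)) = 3462 + (-43/124 + √(11 - 43)/(-902)) = 3462 + (-43/124 + √(-32)*(-1/902)) = 3462 + (-43/124 + (4*I*√2)*(-1/902)) = 3462 + (-43/124 - 2*I*√2/451) = 429245/124 - 2*I*√2/451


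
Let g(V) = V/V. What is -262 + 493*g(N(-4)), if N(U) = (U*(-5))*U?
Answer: 231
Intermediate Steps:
N(U) = -5*U**2 (N(U) = (-5*U)*U = -5*U**2)
g(V) = 1
-262 + 493*g(N(-4)) = -262 + 493*1 = -262 + 493 = 231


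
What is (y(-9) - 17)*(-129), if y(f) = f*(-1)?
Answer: 1032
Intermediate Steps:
y(f) = -f
(y(-9) - 17)*(-129) = (-1*(-9) - 17)*(-129) = (9 - 17)*(-129) = -8*(-129) = 1032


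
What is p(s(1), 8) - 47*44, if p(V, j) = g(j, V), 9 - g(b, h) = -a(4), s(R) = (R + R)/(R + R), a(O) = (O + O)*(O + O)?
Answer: -1995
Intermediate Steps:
a(O) = 4*O² (a(O) = (2*O)*(2*O) = 4*O²)
s(R) = 1 (s(R) = (2*R)/((2*R)) = (2*R)*(1/(2*R)) = 1)
g(b, h) = 73 (g(b, h) = 9 - (-1)*4*4² = 9 - (-1)*4*16 = 9 - (-1)*64 = 9 - 1*(-64) = 9 + 64 = 73)
p(V, j) = 73
p(s(1), 8) - 47*44 = 73 - 47*44 = 73 - 2068 = -1995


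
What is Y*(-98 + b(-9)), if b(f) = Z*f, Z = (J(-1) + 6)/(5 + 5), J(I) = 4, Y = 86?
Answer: -9202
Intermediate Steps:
Z = 1 (Z = (4 + 6)/(5 + 5) = 10/10 = 10*(⅒) = 1)
b(f) = f (b(f) = 1*f = f)
Y*(-98 + b(-9)) = 86*(-98 - 9) = 86*(-107) = -9202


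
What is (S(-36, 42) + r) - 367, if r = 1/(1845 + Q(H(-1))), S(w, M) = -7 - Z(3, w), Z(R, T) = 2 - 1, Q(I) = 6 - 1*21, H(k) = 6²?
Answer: -686249/1830 ≈ -375.00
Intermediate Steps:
H(k) = 36
Q(I) = -15 (Q(I) = 6 - 21 = -15)
Z(R, T) = 1
S(w, M) = -8 (S(w, M) = -7 - 1*1 = -7 - 1 = -8)
r = 1/1830 (r = 1/(1845 - 15) = 1/1830 ≈ 0.00054645)
(S(-36, 42) + r) - 367 = (-8 + 1/1830) - 367 = -14639/1830 - 367 = -686249/1830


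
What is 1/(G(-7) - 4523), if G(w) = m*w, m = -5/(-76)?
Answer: -76/343783 ≈ -0.00022107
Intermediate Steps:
m = 5/76 (m = -5*(-1/76) = 5/76 ≈ 0.065789)
G(w) = 5*w/76
1/(G(-7) - 4523) = 1/((5/76)*(-7) - 4523) = 1/(-35/76 - 4523) = 1/(-343783/76) = -76/343783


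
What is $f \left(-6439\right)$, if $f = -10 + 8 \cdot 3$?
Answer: $-90146$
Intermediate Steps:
$f = 14$ ($f = -10 + 24 = 14$)
$f \left(-6439\right) = 14 \left(-6439\right) = -90146$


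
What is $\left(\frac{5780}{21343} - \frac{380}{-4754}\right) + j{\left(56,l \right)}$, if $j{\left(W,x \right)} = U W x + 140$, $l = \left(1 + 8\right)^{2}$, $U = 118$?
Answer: $\frac{27161488315898}{50732311} \approx 5.3539 \cdot 10^{5}$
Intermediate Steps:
$l = 81$ ($l = 9^{2} = 81$)
$j{\left(W,x \right)} = 140 + 118 W x$ ($j{\left(W,x \right)} = 118 W x + 140 = 140 + 118 W x$)
$\left(\frac{5780}{21343} - \frac{380}{-4754}\right) + j{\left(56,l \right)} = \left(\frac{5780}{21343} - \frac{380}{-4754}\right) + \left(140 + 118 \cdot 56 \cdot 81\right) = \left(5780 \cdot \frac{1}{21343} - - \frac{190}{2377}\right) + \left(140 + 535248\right) = \left(\frac{5780}{21343} + \frac{190}{2377}\right) + 535388 = \frac{17794230}{50732311} + 535388 = \frac{27161488315898}{50732311}$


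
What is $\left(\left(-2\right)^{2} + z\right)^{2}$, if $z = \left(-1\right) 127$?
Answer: $15129$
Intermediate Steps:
$z = -127$
$\left(\left(-2\right)^{2} + z\right)^{2} = \left(\left(-2\right)^{2} - 127\right)^{2} = \left(4 - 127\right)^{2} = \left(-123\right)^{2} = 15129$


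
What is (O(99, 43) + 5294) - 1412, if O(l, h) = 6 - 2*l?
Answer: 3690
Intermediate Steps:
(O(99, 43) + 5294) - 1412 = ((6 - 2*99) + 5294) - 1412 = ((6 - 198) + 5294) - 1412 = (-192 + 5294) - 1412 = 5102 - 1412 = 3690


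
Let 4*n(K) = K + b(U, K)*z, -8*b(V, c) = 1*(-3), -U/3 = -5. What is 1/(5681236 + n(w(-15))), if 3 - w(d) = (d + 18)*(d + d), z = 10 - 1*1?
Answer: 32/181800323 ≈ 1.7602e-7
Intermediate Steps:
U = 15 (U = -3*(-5) = 15)
b(V, c) = 3/8 (b(V, c) = -(-3)/8 = -⅛*(-3) = 3/8)
z = 9 (z = 10 - 1 = 9)
w(d) = 3 - 2*d*(18 + d) (w(d) = 3 - (d + 18)*(d + d) = 3 - (18 + d)*2*d = 3 - 2*d*(18 + d))
n(K) = 27/32 + K/4 (n(K) = (K + (3/8)*9)/4 = (K + 27/8)/4 = (27/8 + K)/4 = 27/32 + K/4)
1/(5681236 + n(w(-15))) = 1/(5681236 + (27/32 + (3 - 36*(-15) - 2*(-15)²)/4)) = 1/(5681236 + (27/32 + (3 + 540 - 2*225)/4)) = 1/(5681236 + (27/32 + (3 + 540 - 450)/4)) = 1/(5681236 + (27/32 + (¼)*93)) = 1/(5681236 + (27/32 + 93/4)) = 1/(5681236 + 771/32) = 1/(181800323/32) = 32/181800323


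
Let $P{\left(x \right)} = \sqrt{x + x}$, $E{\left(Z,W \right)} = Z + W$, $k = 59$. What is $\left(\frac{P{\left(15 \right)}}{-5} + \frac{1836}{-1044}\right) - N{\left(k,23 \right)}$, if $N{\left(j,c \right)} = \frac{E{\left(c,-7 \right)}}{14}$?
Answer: $- \frac{589}{203} - \frac{\sqrt{30}}{5} \approx -3.9969$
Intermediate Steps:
$E{\left(Z,W \right)} = W + Z$
$P{\left(x \right)} = \sqrt{2} \sqrt{x}$ ($P{\left(x \right)} = \sqrt{2 x} = \sqrt{2} \sqrt{x}$)
$N{\left(j,c \right)} = - \frac{1}{2} + \frac{c}{14}$ ($N{\left(j,c \right)} = \frac{-7 + c}{14} = \left(-7 + c\right) \frac{1}{14} = - \frac{1}{2} + \frac{c}{14}$)
$\left(\frac{P{\left(15 \right)}}{-5} + \frac{1836}{-1044}\right) - N{\left(k,23 \right)} = \left(\frac{\sqrt{2} \sqrt{15}}{-5} + \frac{1836}{-1044}\right) - \left(- \frac{1}{2} + \frac{1}{14} \cdot 23\right) = \left(\sqrt{30} \left(- \frac{1}{5}\right) + 1836 \left(- \frac{1}{1044}\right)\right) - \left(- \frac{1}{2} + \frac{23}{14}\right) = \left(- \frac{\sqrt{30}}{5} - \frac{51}{29}\right) - \frac{8}{7} = \left(- \frac{51}{29} - \frac{\sqrt{30}}{5}\right) - \frac{8}{7} = - \frac{589}{203} - \frac{\sqrt{30}}{5}$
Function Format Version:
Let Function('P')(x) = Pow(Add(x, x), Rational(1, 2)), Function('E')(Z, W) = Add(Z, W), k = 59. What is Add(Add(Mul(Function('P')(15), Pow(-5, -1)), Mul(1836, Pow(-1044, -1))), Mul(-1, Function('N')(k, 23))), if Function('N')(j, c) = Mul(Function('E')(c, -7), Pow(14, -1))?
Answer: Add(Rational(-589, 203), Mul(Rational(-1, 5), Pow(30, Rational(1, 2)))) ≈ -3.9969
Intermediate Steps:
Function('E')(Z, W) = Add(W, Z)
Function('P')(x) = Mul(Pow(2, Rational(1, 2)), Pow(x, Rational(1, 2))) (Function('P')(x) = Pow(Mul(2, x), Rational(1, 2)) = Mul(Pow(2, Rational(1, 2)), Pow(x, Rational(1, 2))))
Function('N')(j, c) = Add(Rational(-1, 2), Mul(Rational(1, 14), c)) (Function('N')(j, c) = Mul(Add(-7, c), Pow(14, -1)) = Mul(Add(-7, c), Rational(1, 14)) = Add(Rational(-1, 2), Mul(Rational(1, 14), c)))
Add(Add(Mul(Function('P')(15), Pow(-5, -1)), Mul(1836, Pow(-1044, -1))), Mul(-1, Function('N')(k, 23))) = Add(Add(Mul(Mul(Pow(2, Rational(1, 2)), Pow(15, Rational(1, 2))), Pow(-5, -1)), Mul(1836, Pow(-1044, -1))), Mul(-1, Add(Rational(-1, 2), Mul(Rational(1, 14), 23)))) = Add(Add(Mul(Pow(30, Rational(1, 2)), Rational(-1, 5)), Mul(1836, Rational(-1, 1044))), Mul(-1, Add(Rational(-1, 2), Rational(23, 14)))) = Add(Add(Mul(Rational(-1, 5), Pow(30, Rational(1, 2))), Rational(-51, 29)), Mul(-1, Rational(8, 7))) = Add(Add(Rational(-51, 29), Mul(Rational(-1, 5), Pow(30, Rational(1, 2)))), Rational(-8, 7)) = Add(Rational(-589, 203), Mul(Rational(-1, 5), Pow(30, Rational(1, 2))))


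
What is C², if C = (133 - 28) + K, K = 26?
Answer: 17161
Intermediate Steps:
C = 131 (C = (133 - 28) + 26 = 105 + 26 = 131)
C² = 131² = 17161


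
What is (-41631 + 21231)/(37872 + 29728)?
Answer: -51/169 ≈ -0.30177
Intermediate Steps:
(-41631 + 21231)/(37872 + 29728) = -20400/67600 = -20400*1/67600 = -51/169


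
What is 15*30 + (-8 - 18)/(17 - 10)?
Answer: 3124/7 ≈ 446.29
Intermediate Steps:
15*30 + (-8 - 18)/(17 - 10) = 450 - 26/7 = 3124/7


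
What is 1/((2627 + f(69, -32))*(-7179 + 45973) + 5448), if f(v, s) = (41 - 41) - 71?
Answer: 1/99162912 ≈ 1.0084e-8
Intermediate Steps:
f(v, s) = -71 (f(v, s) = 0 - 71 = -71)
1/((2627 + f(69, -32))*(-7179 + 45973) + 5448) = 1/((2627 - 71)*(-7179 + 45973) + 5448) = 1/(2556*38794 + 5448) = 1/(99157464 + 5448) = 1/99162912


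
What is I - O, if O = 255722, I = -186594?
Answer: -442316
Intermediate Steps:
I - O = -186594 - 1*255722 = -186594 - 255722 = -442316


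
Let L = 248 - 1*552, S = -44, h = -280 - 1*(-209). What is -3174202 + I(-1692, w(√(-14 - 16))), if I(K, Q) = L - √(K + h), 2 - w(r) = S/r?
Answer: -3174506 - I*√1763 ≈ -3.1745e+6 - 41.988*I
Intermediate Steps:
h = -71 (h = -280 + 209 = -71)
L = -304 (L = 248 - 552 = -304)
w(r) = 2 + 44/r (w(r) = 2 - (-44)/r = 2 + 44/r)
I(K, Q) = -304 - √(-71 + K) (I(K, Q) = -304 - √(K - 71) = -304 - √(-71 + K))
-3174202 + I(-1692, w(√(-14 - 16))) = -3174202 + (-304 - √(-71 - 1692)) = -3174202 + (-304 - √(-1763)) = -3174202 + (-304 - I*√1763) = -3174506 - I*√1763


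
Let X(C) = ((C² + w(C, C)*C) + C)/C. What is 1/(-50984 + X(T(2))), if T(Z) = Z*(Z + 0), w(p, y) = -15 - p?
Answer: -1/50998 ≈ -1.9609e-5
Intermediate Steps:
T(Z) = Z² (T(Z) = Z*Z = Z²)
X(C) = (C + C² + C*(-15 - C))/C (X(C) = ((C² + (-15 - C)*C) + C)/C = ((C² + C*(-15 - C)) + C)/C = (C + C² + C*(-15 - C))/C)
1/(-50984 + X(T(2))) = 1/(-50984 - 14) = 1/(-50998) = -1/50998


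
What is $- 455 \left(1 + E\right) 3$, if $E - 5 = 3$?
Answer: $-12285$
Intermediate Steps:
$E = 8$ ($E = 5 + 3 = 8$)
$- 455 \left(1 + E\right) 3 = - 455 \left(1 + 8\right) 3 = - 455 \cdot 9 \cdot 3 = \left(-455\right) 27 = -12285$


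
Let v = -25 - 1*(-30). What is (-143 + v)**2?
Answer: 19044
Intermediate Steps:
v = 5 (v = -25 + 30 = 5)
(-143 + v)**2 = (-143 + 5)**2 = (-138)**2 = 19044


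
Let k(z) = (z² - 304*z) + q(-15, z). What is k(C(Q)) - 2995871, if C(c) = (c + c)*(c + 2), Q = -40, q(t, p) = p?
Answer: 5324609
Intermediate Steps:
C(c) = 2*c*(2 + c) (C(c) = (2*c)*(2 + c) = 2*c*(2 + c))
k(z) = z² - 303*z (k(z) = (z² - 304*z) + z = z² - 303*z)
k(C(Q)) - 2995871 = (2*(-40)*(2 - 40))*(-303 + 2*(-40)*(2 - 40)) - 2995871 = (2*(-40)*(-38))*(-303 + 2*(-40)*(-38)) - 2995871 = 3040*(-303 + 3040) - 2995871 = 3040*2737 - 2995871 = 8320480 - 2995871 = 5324609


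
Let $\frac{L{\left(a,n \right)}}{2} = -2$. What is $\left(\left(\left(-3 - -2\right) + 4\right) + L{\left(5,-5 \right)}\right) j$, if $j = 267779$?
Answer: $-267779$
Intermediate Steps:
$L{\left(a,n \right)} = -4$ ($L{\left(a,n \right)} = 2 \left(-2\right) = -4$)
$\left(\left(\left(-3 - -2\right) + 4\right) + L{\left(5,-5 \right)}\right) j = \left(\left(\left(-3 - -2\right) + 4\right) - 4\right) 267779 = \left(\left(\left(-3 + 2\right) + 4\right) - 4\right) 267779 = \left(\left(-1 + 4\right) - 4\right) 267779 = \left(3 - 4\right) 267779 = \left(-1\right) 267779 = -267779$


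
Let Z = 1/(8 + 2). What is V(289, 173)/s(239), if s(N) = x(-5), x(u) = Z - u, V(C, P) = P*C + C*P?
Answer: 58820/3 ≈ 19607.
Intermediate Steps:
V(C, P) = 2*C*P (V(C, P) = C*P + C*P = 2*C*P)
Z = ⅒ (Z = 1/10 = ⅒ ≈ 0.10000)
x(u) = ⅒ - u
s(N) = 51/10 (s(N) = ⅒ - 1*(-5) = ⅒ + 5 = 51/10)
V(289, 173)/s(239) = (2*289*173)/(51/10) = 99994*(10/51) = 58820/3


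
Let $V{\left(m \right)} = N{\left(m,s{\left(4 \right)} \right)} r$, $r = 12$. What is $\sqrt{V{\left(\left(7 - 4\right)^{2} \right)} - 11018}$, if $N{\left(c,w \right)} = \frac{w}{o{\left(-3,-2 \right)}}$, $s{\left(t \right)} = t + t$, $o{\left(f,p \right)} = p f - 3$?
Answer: $i \sqrt{10986} \approx 104.81 i$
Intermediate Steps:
$o{\left(f,p \right)} = -3 + f p$ ($o{\left(f,p \right)} = f p - 3 = -3 + f p$)
$s{\left(t \right)} = 2 t$
$N{\left(c,w \right)} = \frac{w}{3}$ ($N{\left(c,w \right)} = \frac{w}{-3 - -6} = \frac{w}{-3 + 6} = \frac{w}{3}$)
$V{\left(m \right)} = 32$ ($V{\left(m \right)} = \frac{2 \cdot 4}{3} \cdot 12 = \frac{1}{3} \cdot 8 \cdot 12 = \frac{8}{3} \cdot 12 = 32$)
$\sqrt{V{\left(\left(7 - 4\right)^{2} \right)} - 11018} = \sqrt{32 - 11018} = \sqrt{-10986} = i \sqrt{10986}$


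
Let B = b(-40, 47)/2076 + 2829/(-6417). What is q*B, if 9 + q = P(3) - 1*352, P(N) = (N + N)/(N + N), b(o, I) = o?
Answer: 888360/5363 ≈ 165.65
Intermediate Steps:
P(N) = 1 (P(N) = (2*N)/((2*N)) = (2*N)*(1/(2*N)) = 1)
B = -7403/16089 (B = -40/2076 + 2829/(-6417) = -40*1/2076 + 2829*(-1/6417) = -10/519 - 41/93 = -7403/16089 ≈ -0.46013)
q = -360 (q = -9 + (1 - 1*352) = -9 + (1 - 352) = -9 - 351 = -360)
q*B = -360*(-7403/16089) = 888360/5363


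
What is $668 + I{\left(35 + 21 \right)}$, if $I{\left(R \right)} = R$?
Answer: $724$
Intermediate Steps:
$668 + I{\left(35 + 21 \right)} = 668 + \left(35 + 21\right) = 668 + 56 = 724$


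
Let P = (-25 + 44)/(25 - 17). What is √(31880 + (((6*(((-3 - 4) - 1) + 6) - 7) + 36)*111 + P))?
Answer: √540310/4 ≈ 183.76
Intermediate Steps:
P = 19/8 ≈ 2.3750
√(31880 + (((6*(((-3 - 4) - 1) + 6) - 7) + 36)*111 + P)) = √(31880 + (((6*(((-3 - 4) - 1) + 6) - 7) + 36)*111 + 19/8)) = √(31880 + (((6*((-7 - 1) + 6) - 7) + 36)*111 + 19/8)) = √(31880 + (((6*(-8 + 6) - 7) + 36)*111 + 19/8)) = √(31880 + (((6*(-2) - 7) + 36)*111 + 19/8)) = √(31880 + (((-12 - 7) + 36)*111 + 19/8)) = √(31880 + ((-19 + 36)*111 + 19/8)) = √(31880 + (17*111 + 19/8)) = √(31880 + (1887 + 19/8)) = √(31880 + 15115/8) = √(270155/8) = √540310/4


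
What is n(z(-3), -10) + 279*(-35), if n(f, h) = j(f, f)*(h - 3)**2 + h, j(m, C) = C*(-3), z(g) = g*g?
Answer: -14338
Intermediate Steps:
z(g) = g**2
j(m, C) = -3*C
n(f, h) = h - 3*f*(-3 + h)**2 (n(f, h) = (-3*f)*(h - 3)**2 + h = (-3*f)*(-3 + h)**2 + h = -3*f*(-3 + h)**2 + h = h - 3*f*(-3 + h)**2)
n(z(-3), -10) + 279*(-35) = (-10 - 3*(-3)**2*(-3 - 10)**2) + 279*(-35) = (-10 - 3*9*(-13)**2) - 9765 = (-10 - 3*9*169) - 9765 = (-10 - 4563) - 9765 = -4573 - 9765 = -14338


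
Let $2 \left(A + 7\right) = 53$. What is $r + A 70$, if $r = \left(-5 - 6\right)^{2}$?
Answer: $1486$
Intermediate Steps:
$A = \frac{39}{2}$ ($A = -7 + \frac{1}{2} \cdot 53 = -7 + \frac{53}{2} = \frac{39}{2} \approx 19.5$)
$r = 121$ ($r = \left(-11\right)^{2} = 121$)
$r + A 70 = 121 + \frac{39}{2} \cdot 70 = 121 + 1365 = 1486$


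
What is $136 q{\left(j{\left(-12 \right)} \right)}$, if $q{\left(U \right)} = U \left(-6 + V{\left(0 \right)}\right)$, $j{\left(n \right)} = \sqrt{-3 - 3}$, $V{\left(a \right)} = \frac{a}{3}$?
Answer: $- 816 i \sqrt{6} \approx - 1998.8 i$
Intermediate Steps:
$V{\left(a \right)} = \frac{a}{3}$ ($V{\left(a \right)} = a \frac{1}{3} = \frac{a}{3}$)
$j{\left(n \right)} = i \sqrt{6}$ ($j{\left(n \right)} = \sqrt{-6} = i \sqrt{6}$)
$q{\left(U \right)} = - 6 U$ ($q{\left(U \right)} = U \left(-6 + \frac{1}{3} \cdot 0\right) = U \left(-6 + 0\right) = U \left(-6\right) = - 6 U$)
$136 q{\left(j{\left(-12 \right)} \right)} = 136 \left(- 6 i \sqrt{6}\right) = - 816 i \sqrt{6}$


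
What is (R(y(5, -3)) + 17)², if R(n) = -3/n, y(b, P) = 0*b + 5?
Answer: 6724/25 ≈ 268.96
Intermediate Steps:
y(b, P) = 5 (y(b, P) = 0 + 5 = 5)
(R(y(5, -3)) + 17)² = (-3/5 + 17)² = (-3*⅕ + 17)² = (-⅗ + 17)² = (82/5)² = 6724/25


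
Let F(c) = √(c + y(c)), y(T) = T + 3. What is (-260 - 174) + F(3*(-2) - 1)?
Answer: -434 + I*√11 ≈ -434.0 + 3.3166*I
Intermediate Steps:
y(T) = 3 + T
F(c) = √(3 + 2*c) (F(c) = √(c + (3 + c)) = √(3 + 2*c))
(-260 - 174) + F(3*(-2) - 1) = (-260 - 174) + √(3 + 2*(3*(-2) - 1)) = -434 + √(3 + 2*(-6 - 1)) = -434 + √(3 + 2*(-7)) = -434 + √(3 - 14) = -434 + √(-11) = -434 + I*√11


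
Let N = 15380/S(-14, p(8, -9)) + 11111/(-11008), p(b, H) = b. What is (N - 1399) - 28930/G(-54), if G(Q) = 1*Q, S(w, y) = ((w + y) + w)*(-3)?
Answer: -180688093/297216 ≈ -607.94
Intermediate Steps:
S(w, y) = -6*w - 3*y (S(w, y) = (y + 2*w)*(-3) = -6*w - 3*y)
G(Q) = Q
N = 8431819/33024 (N = 15380/(-6*(-14) - 3*8) + 11111/(-11008) = 15380/(84 - 24) + 11111*(-1/11008) = 15380/60 - 11111/11008 = 15380*(1/60) - 11111/11008 = 769/3 - 11111/11008 = 8431819/33024 ≈ 255.32)
(N - 1399) - 28930/G(-54) = (8431819/33024 - 1399) - 28930/(-54) = -37768757/33024 - 28930*(-1/54) = -37768757/33024 + 14465/27 = -180688093/297216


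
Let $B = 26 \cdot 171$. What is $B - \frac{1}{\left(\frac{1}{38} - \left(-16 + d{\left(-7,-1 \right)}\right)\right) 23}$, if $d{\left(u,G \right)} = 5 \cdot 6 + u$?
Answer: $\frac{27098408}{6095} \approx 4446.0$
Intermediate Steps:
$d{\left(u,G \right)} = 30 + u$
$B = 4446$
$B - \frac{1}{\left(\frac{1}{38} - \left(-16 + d{\left(-7,-1 \right)}\right)\right) 23} = 4446 - \frac{1}{\left(\frac{1}{38} + \left(16 - \left(30 - 7\right)\right)\right) 23} = 4446 - \frac{1}{\left(\frac{1}{38} + \left(16 - 23\right)\right) 23} = 4446 - \frac{1}{\left(\frac{1}{38} - 7\right) 23} = 4446 - \frac{1}{\left(- \frac{265}{38}\right) 23} = 4446 - \frac{1}{- \frac{6095}{38}} = 4446 - - \frac{38}{6095} = 4446 + \frac{38}{6095} = \frac{27098408}{6095}$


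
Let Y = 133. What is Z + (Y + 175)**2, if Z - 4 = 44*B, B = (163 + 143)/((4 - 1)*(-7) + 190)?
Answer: 16046156/169 ≈ 94948.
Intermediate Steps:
B = 306/169 (B = 306/(3*(-7) + 190) = 306/(-21 + 190) = 306/169 ≈ 1.8107)
Z = 14140/169 (Z = 4 + 44*(306/169) = 4 + 13464/169 = 14140/169 ≈ 83.669)
Z + (Y + 175)**2 = 14140/169 + (133 + 175)**2 = 14140/169 + 308**2 = 14140/169 + 94864 = 16046156/169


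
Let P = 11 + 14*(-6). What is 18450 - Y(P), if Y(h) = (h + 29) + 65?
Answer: 18429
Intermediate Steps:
P = -73 (P = 11 - 84 = -73)
Y(h) = 94 + h (Y(h) = (29 + h) + 65 = 94 + h)
18450 - Y(P) = 18450 - (94 - 73) = 18450 - 1*21 = 18450 - 21 = 18429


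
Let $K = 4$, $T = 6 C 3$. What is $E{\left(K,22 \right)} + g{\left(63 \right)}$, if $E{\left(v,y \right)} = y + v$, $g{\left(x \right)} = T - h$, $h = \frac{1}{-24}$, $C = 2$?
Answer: $\frac{1489}{24} \approx 62.042$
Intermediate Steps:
$T = 36$ ($T = 6 \cdot 2 \cdot 3 = 12 \cdot 3 = 36$)
$h = - \frac{1}{24} \approx -0.041667$
$g{\left(x \right)} = \frac{865}{24}$ ($g{\left(x \right)} = 36 - - \frac{1}{24} = 36 + \frac{1}{24} = \frac{865}{24}$)
$E{\left(v,y \right)} = v + y$
$E{\left(K,22 \right)} + g{\left(63 \right)} = \left(4 + 22\right) + \frac{865}{24} = 26 + \frac{865}{24} = \frac{1489}{24}$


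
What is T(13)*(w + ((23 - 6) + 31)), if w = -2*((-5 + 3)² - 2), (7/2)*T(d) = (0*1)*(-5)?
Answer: 0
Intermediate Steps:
T(d) = 0 (T(d) = 2*((0*1)*(-5))/7 = 2*(0*(-5))/7 = (2/7)*0 = 0)
w = -4 (w = -2*((-2)² - 2) = -2*(4 - 2) = -2*2 = -4)
T(13)*(w + ((23 - 6) + 31)) = 0*(-4 + ((23 - 6) + 31)) = 0*(-4 + (17 + 31)) = 0*(-4 + 48) = 0*44 = 0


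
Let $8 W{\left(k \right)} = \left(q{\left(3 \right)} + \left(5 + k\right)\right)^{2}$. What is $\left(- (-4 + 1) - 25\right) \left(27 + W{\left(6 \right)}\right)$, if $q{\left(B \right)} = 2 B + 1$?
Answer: $-1485$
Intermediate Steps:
$q{\left(B \right)} = 1 + 2 B$
$W{\left(k \right)} = \frac{\left(12 + k\right)^{2}}{8}$ ($W{\left(k \right)} = \frac{\left(\left(1 + 2 \cdot 3\right) + \left(5 + k\right)\right)^{2}}{8} = \frac{\left(\left(1 + 6\right) + \left(5 + k\right)\right)^{2}}{8} = \frac{\left(7 + \left(5 + k\right)\right)^{2}}{8} = \frac{\left(12 + k\right)^{2}}{8}$)
$\left(- (-4 + 1) - 25\right) \left(27 + W{\left(6 \right)}\right) = \left(- (-4 + 1) - 25\right) \left(27 + \frac{\left(12 + 6\right)^{2}}{8}\right) = \left(\left(-1\right) \left(-3\right) - 25\right) \left(27 + \frac{18^{2}}{8}\right) = \left(3 - 25\right) \left(27 + \frac{1}{8} \cdot 324\right) = - 22 \left(27 + \frac{81}{2}\right) = \left(-22\right) \frac{135}{2} = -1485$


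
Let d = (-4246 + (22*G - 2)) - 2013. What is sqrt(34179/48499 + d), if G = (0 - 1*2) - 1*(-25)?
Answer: I*sqrt(13534982873434)/48499 ≈ 75.857*I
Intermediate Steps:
G = 23 (G = (0 - 2) + 25 = -2 + 25 = 23)
d = -5755 (d = (-4246 + (22*23 - 2)) - 2013 = (-4246 + (506 - 2)) - 2013 = (-4246 + 504) - 2013 = -3742 - 2013 = -5755)
sqrt(34179/48499 + d) = sqrt(34179/48499 - 5755) = sqrt(-279077566/48499) = I*sqrt(13534982873434)/48499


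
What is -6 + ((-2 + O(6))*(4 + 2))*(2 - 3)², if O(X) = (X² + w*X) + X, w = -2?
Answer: 162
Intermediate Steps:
O(X) = X² - X (O(X) = (X² - 2*X) + X = X² - X)
-6 + ((-2 + O(6))*(4 + 2))*(2 - 3)² = -6 + ((-2 + 6*(-1 + 6))*(4 + 2))*(2 - 3)² = -6 + ((-2 + 6*5)*6)*(-1)² = -6 + ((-2 + 30)*6)*1 = -6 + (28*6)*1 = -6 + 168*1 = -6 + 168 = 162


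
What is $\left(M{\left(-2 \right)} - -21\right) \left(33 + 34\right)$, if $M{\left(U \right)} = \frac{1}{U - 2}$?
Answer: $\frac{5561}{4} \approx 1390.3$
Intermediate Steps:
$M{\left(U \right)} = \frac{1}{-2 + U}$
$\left(M{\left(-2 \right)} - -21\right) \left(33 + 34\right) = \left(\frac{1}{-2 - 2} - -21\right) \left(33 + 34\right) = \left(\frac{1}{-4} + 21\right) 67 = \left(- \frac{1}{4} + 21\right) 67 = \frac{83}{4} \cdot 67 = \frac{5561}{4}$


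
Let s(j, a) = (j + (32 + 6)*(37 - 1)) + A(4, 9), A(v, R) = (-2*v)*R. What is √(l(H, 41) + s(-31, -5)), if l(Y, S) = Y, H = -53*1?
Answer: 2*√303 ≈ 34.814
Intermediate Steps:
H = -53
A(v, R) = -2*R*v
s(j, a) = 1296 + j (s(j, a) = (j + (32 + 6)*(37 - 1)) - 2*9*4 = (j + 38*36) - 72 = (j + 1368) - 72 = (1368 + j) - 72 = 1296 + j)
√(l(H, 41) + s(-31, -5)) = √(-53 + (1296 - 31)) = √(-53 + 1265) = √1212 = 2*√303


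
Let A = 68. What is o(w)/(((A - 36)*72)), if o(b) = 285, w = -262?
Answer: 95/768 ≈ 0.12370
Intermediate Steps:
o(w)/(((A - 36)*72)) = 285/(((68 - 36)*72)) = 285/((32*72)) = 285/2304 = 285*(1/2304) = 95/768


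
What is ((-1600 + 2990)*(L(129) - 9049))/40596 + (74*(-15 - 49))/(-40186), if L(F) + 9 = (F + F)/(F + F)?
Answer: -42143211177/135949238 ≈ -309.99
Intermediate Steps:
L(F) = -8 (L(F) = -9 + (F + F)/(F + F) = -9 + (2*F)/((2*F)) = -9 + (2*F)*(1/(2*F)) = -9 + 1 = -8)
((-1600 + 2990)*(L(129) - 9049))/40596 + (74*(-15 - 49))/(-40186) = ((-1600 + 2990)*(-8 - 9049))/40596 + (74*(-15 - 49))/(-40186) = (1390*(-9057))*(1/40596) + (74*(-64))*(-1/40186) = -12589230*1/40596 - 4736*(-1/40186) = -2098205/6766 + 2368/20093 = -42143211177/135949238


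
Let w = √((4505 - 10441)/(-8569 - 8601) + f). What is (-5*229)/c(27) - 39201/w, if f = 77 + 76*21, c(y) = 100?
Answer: -229/20 - 39201*√2516924545/2052239 ≈ -969.76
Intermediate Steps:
f = 1673 (f = 77 + 1596 = 1673)
w = 7*√2516924545/8585 (w = √((4505 - 10441)/(-8569 - 8601) + 1673) = √(-5936/(-17170) + 1673) = √(-5936*(-1/17170) + 1673) = √(2968/8585 + 1673) = √(14365673/8585) = 7*√2516924545/8585 ≈ 40.907)
(-5*229)/c(27) - 39201/w = -5*229/100 - 39201*√2516924545/2052239 = -1145*1/100 - 39201*√2516924545/2052239 = -229/20 - 39201*√2516924545/2052239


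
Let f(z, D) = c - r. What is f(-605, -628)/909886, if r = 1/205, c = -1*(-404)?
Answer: 82819/186526630 ≈ 0.00044401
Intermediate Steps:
c = 404
r = 1/205 ≈ 0.0048781
f(z, D) = 82819/205 (f(z, D) = 404 - 1*1/205 = 404 - 1/205 = 82819/205)
f(-605, -628)/909886 = (82819/205)/909886 = (82819/205)*(1/909886) = 82819/186526630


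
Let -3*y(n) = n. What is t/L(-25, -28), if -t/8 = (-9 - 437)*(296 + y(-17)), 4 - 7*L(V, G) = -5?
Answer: 22603280/27 ≈ 8.3716e+5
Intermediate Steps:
L(V, G) = 9/7 (L(V, G) = 4/7 - ⅐*(-5) = 4/7 + 5/7 = 9/7)
y(n) = -n/3
t = 3229040/3 (t = -8*(-9 - 437)*(296 - ⅓*(-17)) = -(-3568)*(296 + 17/3) = -(-3568)*905/3 = -8*(-403630/3) = 3229040/3 ≈ 1.0763e+6)
t/L(-25, -28) = 3229040/(3*(9/7)) = (3229040/3)*(7/9) = 22603280/27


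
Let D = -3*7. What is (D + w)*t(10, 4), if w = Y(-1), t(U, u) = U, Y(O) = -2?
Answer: -230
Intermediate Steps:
D = -21
w = -2
(D + w)*t(10, 4) = (-21 - 2)*10 = -23*10 = -230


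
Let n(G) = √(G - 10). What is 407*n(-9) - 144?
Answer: -144 + 407*I*√19 ≈ -144.0 + 1774.1*I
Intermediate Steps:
n(G) = √(-10 + G)
407*n(-9) - 144 = 407*√(-10 - 9) - 144 = 407*√(-19) - 144 = 407*(I*√19) - 144 = 407*I*√19 - 144 = -144 + 407*I*√19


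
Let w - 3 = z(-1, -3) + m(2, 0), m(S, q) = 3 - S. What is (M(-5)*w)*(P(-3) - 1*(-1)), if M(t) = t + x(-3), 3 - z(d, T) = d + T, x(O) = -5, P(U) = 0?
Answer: -110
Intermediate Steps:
z(d, T) = 3 - T - d (z(d, T) = 3 - (d + T) = 3 - (T + d) = 3 + (-T - d) = 3 - T - d)
M(t) = -5 + t (M(t) = t - 5 = -5 + t)
w = 11 (w = 3 + ((3 - 1*(-3) - 1*(-1)) + (3 - 1*2)) = 3 + ((3 + 3 + 1) + (3 - 2)) = 3 + (7 + 1) = 3 + 8 = 11)
(M(-5)*w)*(P(-3) - 1*(-1)) = ((-5 - 5)*11)*(0 - 1*(-1)) = (-10*11)*(0 + 1) = -110*1 = -110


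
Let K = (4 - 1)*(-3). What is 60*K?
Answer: -540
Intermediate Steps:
K = -9 (K = 3*(-3) = -9)
60*K = 60*(-9) = -540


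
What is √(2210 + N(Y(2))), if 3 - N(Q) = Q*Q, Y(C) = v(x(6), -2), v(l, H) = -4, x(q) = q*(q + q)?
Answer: 13*√13 ≈ 46.872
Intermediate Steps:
x(q) = 2*q² (x(q) = q*(2*q) = 2*q²)
Y(C) = -4
N(Q) = 3 - Q² (N(Q) = 3 - Q*Q = 3 - Q²)
√(2210 + N(Y(2))) = √(2210 + (3 - 1*(-4)²)) = √(2210 + (3 - 1*16)) = √(2210 + (3 - 16)) = √(2210 - 13) = √2197 = 13*√13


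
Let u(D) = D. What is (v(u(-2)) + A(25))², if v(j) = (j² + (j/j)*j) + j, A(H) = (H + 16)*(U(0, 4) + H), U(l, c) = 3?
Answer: 1317904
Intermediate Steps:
A(H) = (3 + H)*(16 + H) (A(H) = (H + 16)*(3 + H) = (16 + H)*(3 + H) = (3 + H)*(16 + H))
v(j) = j² + 2*j (v(j) = (j² + 1*j) + j = (j² + j) + j = (j + j²) + j = j² + 2*j)
(v(u(-2)) + A(25))² = (-2*(2 - 2) + (48 + 25² + 19*25))² = (-2*0 + (48 + 625 + 475))² = (0 + 1148)² = 1148² = 1317904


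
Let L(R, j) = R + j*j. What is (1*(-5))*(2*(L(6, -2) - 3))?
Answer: -70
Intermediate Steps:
L(R, j) = R + j²
(1*(-5))*(2*(L(6, -2) - 3)) = (1*(-5))*(2*((6 + (-2)²) - 3)) = -10*((6 + 4) - 3) = -10*(10 - 3) = -10*7 = -5*14 = -70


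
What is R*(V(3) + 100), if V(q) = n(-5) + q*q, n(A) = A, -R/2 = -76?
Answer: 15808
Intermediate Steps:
R = 152 (R = -2*(-76) = 152)
V(q) = -5 + q² (V(q) = -5 + q*q = -5 + q²)
R*(V(3) + 100) = 152*((-5 + 3²) + 100) = 152*((-5 + 9) + 100) = 152*(4 + 100) = 152*104 = 15808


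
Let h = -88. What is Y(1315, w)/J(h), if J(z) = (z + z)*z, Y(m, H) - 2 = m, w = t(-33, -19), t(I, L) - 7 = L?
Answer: 1317/15488 ≈ 0.085034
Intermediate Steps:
t(I, L) = 7 + L
w = -12 (w = 7 - 19 = -12)
Y(m, H) = 2 + m
J(z) = 2*z**2 (J(z) = (2*z)*z = 2*z**2)
Y(1315, w)/J(h) = (2 + 1315)/((2*(-88)**2)) = 1317/((2*7744)) = 1317/15488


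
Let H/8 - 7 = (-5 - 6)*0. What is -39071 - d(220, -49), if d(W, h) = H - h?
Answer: -39176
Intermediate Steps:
H = 56 (H = 56 + 8*((-5 - 6)*0) = 56 + 8*(-11*0) = 56 + 8*0 = 56 + 0 = 56)
d(W, h) = 56 - h
-39071 - d(220, -49) = -39071 - (56 - 1*(-49)) = -39071 - (56 + 49) = -39071 - 1*105 = -39071 - 105 = -39176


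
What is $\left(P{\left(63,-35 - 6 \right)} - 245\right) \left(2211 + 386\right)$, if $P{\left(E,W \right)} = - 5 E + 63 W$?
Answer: $-8162371$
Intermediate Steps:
$\left(P{\left(63,-35 - 6 \right)} - 245\right) \left(2211 + 386\right) = \left(\left(\left(-5\right) 63 + 63 \left(-35 - 6\right)\right) - 245\right) \left(2211 + 386\right) = \left(\left(-315 + 63 \left(-35 - 6\right)\right) - 245\right) 2597 = \left(\left(-315 + 63 \left(-41\right)\right) - 245\right) 2597 = \left(\left(-315 - 2583\right) - 245\right) 2597 = \left(-2898 - 245\right) 2597 = \left(-3143\right) 2597 = -8162371$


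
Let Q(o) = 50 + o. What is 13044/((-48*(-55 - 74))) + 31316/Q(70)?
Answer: 226243/860 ≈ 263.07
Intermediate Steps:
13044/((-48*(-55 - 74))) + 31316/Q(70) = 13044/((-48*(-55 - 74))) + 31316/(50 + 70) = 13044/((-48*(-129))) + 31316/120 = 13044/6192 + 31316*(1/120) = 13044*(1/6192) + 7829/30 = 1087/516 + 7829/30 = 226243/860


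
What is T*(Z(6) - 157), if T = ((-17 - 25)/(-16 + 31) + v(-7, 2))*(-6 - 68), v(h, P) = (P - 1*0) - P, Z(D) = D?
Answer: -156436/5 ≈ -31287.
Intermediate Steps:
v(h, P) = 0 (v(h, P) = (P + 0) - P = P - P = 0)
T = 1036/5 (T = ((-17 - 25)/(-16 + 31) + 0)*(-6 - 68) = (-42/15 + 0)*(-74) = (-42*1/15 + 0)*(-74) = (-14/5 + 0)*(-74) = -14/5*(-74) = 1036/5 ≈ 207.20)
T*(Z(6) - 157) = 1036*(6 - 157)/5 = (1036/5)*(-151) = -156436/5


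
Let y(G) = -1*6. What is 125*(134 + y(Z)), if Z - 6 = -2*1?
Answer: 16000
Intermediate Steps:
Z = 4 (Z = 6 - 2*1 = 6 - 2 = 4)
y(G) = -6
125*(134 + y(Z)) = 125*(134 - 6) = 125*128 = 16000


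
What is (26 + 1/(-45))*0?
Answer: 0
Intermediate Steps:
(26 + 1/(-45))*0 = (26 - 1/45)*0 = (1169/45)*0 = 0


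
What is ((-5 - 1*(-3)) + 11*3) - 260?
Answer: -229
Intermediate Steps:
((-5 - 1*(-3)) + 11*3) - 260 = ((-5 + 3) + 33) - 260 = (-2 + 33) - 260 = 31 - 260 = -229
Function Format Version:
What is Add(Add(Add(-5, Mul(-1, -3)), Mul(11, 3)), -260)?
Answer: -229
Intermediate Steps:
Add(Add(Add(-5, Mul(-1, -3)), Mul(11, 3)), -260) = Add(Add(Add(-5, 3), 33), -260) = Add(Add(-2, 33), -260) = Add(31, -260) = -229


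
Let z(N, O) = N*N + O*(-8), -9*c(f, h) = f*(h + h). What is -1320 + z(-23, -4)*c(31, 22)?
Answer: -259028/3 ≈ -86343.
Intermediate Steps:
c(f, h) = -2*f*h/9 (c(f, h) = -f*(h + h)/9 = -f*2*h/9 = -2*f*h/9)
z(N, O) = N**2 - 8*O
-1320 + z(-23, -4)*c(31, 22) = -1320 + ((-23)**2 - 8*(-4))*(-2/9*31*22) = -1320 + (529 + 32)*(-1364/9) = -1320 + 561*(-1364/9) = -1320 - 255068/3 = -259028/3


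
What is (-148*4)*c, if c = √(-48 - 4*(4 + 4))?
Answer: -2368*I*√5 ≈ -5295.0*I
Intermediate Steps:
c = 4*I*√5 (c = √(-48 - 4*8) = √(-48 - 32) = √(-80) = 4*I*√5 ≈ 8.9443*I)
(-148*4)*c = (-148*4)*(4*I*√5) = -2368*I*√5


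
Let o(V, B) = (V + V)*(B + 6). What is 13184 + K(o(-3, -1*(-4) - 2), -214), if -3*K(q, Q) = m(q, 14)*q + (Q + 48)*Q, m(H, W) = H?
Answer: 1724/3 ≈ 574.67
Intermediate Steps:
o(V, B) = 2*V*(6 + B) (o(V, B) = (2*V)*(6 + B) = 2*V*(6 + B))
K(q, Q) = -q**2/3 - Q*(48 + Q)/3 (K(q, Q) = -(q*q + (Q + 48)*Q)/3 = -(q**2 + (48 + Q)*Q)/3 = -(q**2 + Q*(48 + Q))/3 = -q**2/3 - Q*(48 + Q)/3)
13184 + K(o(-3, -1*(-4) - 2), -214) = 13184 + (-16*(-214) - 1/3*(-214)**2 - 36*(6 + (-1*(-4) - 2))**2/3) = 13184 + (3424 - 1/3*45796 - 36*(6 + (4 - 2))**2/3) = 13184 + (3424 - 45796/3 - 36*(6 + 2)**2/3) = 13184 + (3424 - 45796/3 - (2*(-3)*8)**2/3) = 13184 + (3424 - 45796/3 - 1/3*(-48)**2) = 13184 + (3424 - 45796/3 - 1/3*2304) = 13184 + (3424 - 45796/3 - 768) = 13184 - 37828/3 = 1724/3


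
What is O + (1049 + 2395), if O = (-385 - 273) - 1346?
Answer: 1440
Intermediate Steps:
O = -2004 (O = -658 - 1346 = -2004)
O + (1049 + 2395) = -2004 + (1049 + 2395) = -2004 + 3444 = 1440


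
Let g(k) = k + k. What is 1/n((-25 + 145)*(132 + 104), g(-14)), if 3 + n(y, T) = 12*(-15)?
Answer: -1/183 ≈ -0.0054645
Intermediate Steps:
g(k) = 2*k
n(y, T) = -183 (n(y, T) = -3 + 12*(-15) = -3 - 180 = -183)
1/n((-25 + 145)*(132 + 104), g(-14)) = 1/(-183) = -1/183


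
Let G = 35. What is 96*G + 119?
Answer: 3479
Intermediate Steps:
96*G + 119 = 96*35 + 119 = 3360 + 119 = 3479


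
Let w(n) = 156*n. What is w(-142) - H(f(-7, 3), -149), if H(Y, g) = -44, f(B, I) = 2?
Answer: -22108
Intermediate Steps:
w(-142) - H(f(-7, 3), -149) = 156*(-142) - 1*(-44) = -22152 + 44 = -22108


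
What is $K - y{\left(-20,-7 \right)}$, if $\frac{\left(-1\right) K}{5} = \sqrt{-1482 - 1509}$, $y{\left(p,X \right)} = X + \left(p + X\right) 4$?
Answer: $115 - 5 i \sqrt{2991} \approx 115.0 - 273.45 i$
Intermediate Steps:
$y{\left(p,X \right)} = 4 p + 5 X$ ($y{\left(p,X \right)} = X + \left(X + p\right) 4 = X + \left(4 X + 4 p\right) = 4 p + 5 X$)
$K = - 5 i \sqrt{2991}$ ($K = - 5 \sqrt{-1482 - 1509} = - 5 \sqrt{-2991} = - 5 i \sqrt{2991} \approx - 273.45 i$)
$K - y{\left(-20,-7 \right)} = - 5 i \sqrt{2991} - \left(4 \left(-20\right) + 5 \left(-7\right)\right) = - 5 i \sqrt{2991} - \left(-80 - 35\right) = - 5 i \sqrt{2991} - -115 = - 5 i \sqrt{2991} + 115 = 115 - 5 i \sqrt{2991}$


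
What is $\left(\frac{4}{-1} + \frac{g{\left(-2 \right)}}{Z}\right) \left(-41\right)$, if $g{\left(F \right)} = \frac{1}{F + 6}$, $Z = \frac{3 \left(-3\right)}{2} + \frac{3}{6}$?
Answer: $\frac{2665}{16} \approx 166.56$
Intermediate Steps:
$Z = -4$ ($Z = \left(-9\right) \frac{1}{2} + 3 \cdot \frac{1}{6} = - \frac{9}{2} + \frac{1}{2} = -4$)
$g{\left(F \right)} = \frac{1}{6 + F}$
$\left(\frac{4}{-1} + \frac{g{\left(-2 \right)}}{Z}\right) \left(-41\right) = \left(\frac{4}{-1} + \frac{1}{\left(6 - 2\right) \left(-4\right)}\right) \left(-41\right) = \left(4 \left(-1\right) + \frac{1}{4} \left(- \frac{1}{4}\right)\right) \left(-41\right) = \left(-4 + \frac{1}{4} \left(- \frac{1}{4}\right)\right) \left(-41\right) = \left(-4 - \frac{1}{16}\right) \left(-41\right) = \left(- \frac{65}{16}\right) \left(-41\right) = \frac{2665}{16}$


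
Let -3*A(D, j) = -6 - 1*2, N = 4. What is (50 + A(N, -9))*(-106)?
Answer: -16748/3 ≈ -5582.7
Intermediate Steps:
A(D, j) = 8/3 (A(D, j) = -(-6 - 1*2)/3 = -(-6 - 2)/3 = -⅓*(-8) = 8/3)
(50 + A(N, -9))*(-106) = (50 + 8/3)*(-106) = (158/3)*(-106) = -16748/3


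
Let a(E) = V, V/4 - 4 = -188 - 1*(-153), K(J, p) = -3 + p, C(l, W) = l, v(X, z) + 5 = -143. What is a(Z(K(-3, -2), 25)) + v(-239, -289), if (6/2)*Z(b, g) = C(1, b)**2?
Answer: -272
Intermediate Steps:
v(X, z) = -148 (v(X, z) = -5 - 143 = -148)
Z(b, g) = 1/3 (Z(b, g) = (1/3)*1**2 = (1/3)*1 = 1/3)
V = -124 (V = 16 + 4*(-188 - 1*(-153)) = 16 + 4*(-188 + 153) = 16 + 4*(-35) = 16 - 140 = -124)
a(E) = -124
a(Z(K(-3, -2), 25)) + v(-239, -289) = -124 - 148 = -272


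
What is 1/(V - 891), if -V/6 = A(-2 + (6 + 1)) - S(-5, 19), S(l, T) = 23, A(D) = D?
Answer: -1/783 ≈ -0.0012771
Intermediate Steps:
V = 108 (V = -6*((-2 + (6 + 1)) - 1*23) = -6*((-2 + 7) - 23) = -6*(5 - 23) = -6*(-18) = 108)
1/(V - 891) = 1/(108 - 891) = 1/(-783) = -1/783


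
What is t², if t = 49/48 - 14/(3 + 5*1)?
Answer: 1225/2304 ≈ 0.53168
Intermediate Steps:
t = -35/48 (t = 49*(1/48) - 14/(3 + 5) = 49/48 - 14/8 = 49/48 - 14*⅛ = 49/48 - 7/4 = -35/48 ≈ -0.72917)
t² = (-35/48)² = 1225/2304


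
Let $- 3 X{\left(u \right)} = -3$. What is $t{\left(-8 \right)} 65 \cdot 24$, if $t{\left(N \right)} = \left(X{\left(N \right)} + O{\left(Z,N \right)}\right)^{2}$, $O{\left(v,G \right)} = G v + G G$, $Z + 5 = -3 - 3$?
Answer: $36518040$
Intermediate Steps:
$X{\left(u \right)} = 1$ ($X{\left(u \right)} = \left(- \frac{1}{3}\right) \left(-3\right) = 1$)
$Z = -11$ ($Z = -5 - 6 = -11$)
$O{\left(v,G \right)} = G^{2} + G v$ ($O{\left(v,G \right)} = G v + G^{2} = G^{2} + G v$)
$t{\left(N \right)} = \left(1 + N \left(-11 + N\right)\right)^{2}$ ($t{\left(N \right)} = \left(1 + N \left(N - 11\right)\right)^{2} = \left(1 + N \left(-11 + N\right)\right)^{2}$)
$t{\left(-8 \right)} 65 \cdot 24 = \left(1 - 8 \left(-11 - 8\right)\right)^{2} \cdot 65 \cdot 24 = \left(1 - -152\right)^{2} \cdot 65 \cdot 24 = \left(1 + 152\right)^{2} \cdot 65 \cdot 24 = 153^{2} \cdot 65 \cdot 24 = 23409 \cdot 65 \cdot 24 = 1521585 \cdot 24 = 36518040$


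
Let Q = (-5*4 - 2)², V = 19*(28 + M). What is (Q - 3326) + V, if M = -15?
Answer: -2595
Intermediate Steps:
V = 247 (V = 19*(28 - 15) = 19*13 = 247)
Q = 484 (Q = (-20 - 2)² = (-22)² = 484)
(Q - 3326) + V = (484 - 3326) + 247 = -2842 + 247 = -2595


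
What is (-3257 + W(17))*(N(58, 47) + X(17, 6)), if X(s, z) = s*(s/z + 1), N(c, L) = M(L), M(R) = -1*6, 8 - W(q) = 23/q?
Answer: -9807940/51 ≈ -1.9231e+5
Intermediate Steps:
W(q) = 8 - 23/q
M(R) = -6
N(c, L) = -6
X(s, z) = s*(1 + s/z)
(-3257 + W(17))*(N(58, 47) + X(17, 6)) = (-3257 + (8 - 23/17))*(-6 + 17*(17 + 6)/6) = (-3257 + (8 - 23*1/17))*(-6 + 17*(⅙)*23) = (-3257 + (8 - 23/17))*(-6 + 391/6) = (-3257 + 113/17)*(355/6) = -55256/17*355/6 = -9807940/51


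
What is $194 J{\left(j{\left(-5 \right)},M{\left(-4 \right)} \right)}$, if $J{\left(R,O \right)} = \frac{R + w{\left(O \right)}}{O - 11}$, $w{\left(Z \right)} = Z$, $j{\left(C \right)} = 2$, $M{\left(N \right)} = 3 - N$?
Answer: $- \frac{873}{2} \approx -436.5$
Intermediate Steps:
$J{\left(R,O \right)} = \frac{O + R}{-11 + O}$ ($J{\left(R,O \right)} = \frac{R + O}{O - 11} = \frac{O + R}{-11 + O}$)
$194 J{\left(j{\left(-5 \right)},M{\left(-4 \right)} \right)} = 194 \frac{\left(3 - -4\right) + 2}{-11 + \left(3 - -4\right)} = 194 \frac{\left(3 + 4\right) + 2}{-11 + \left(3 + 4\right)} = 194 \frac{7 + 2}{-11 + 7} = 194 \frac{1}{-4} \cdot 9 = 194 \left(\left(- \frac{1}{4}\right) 9\right) = 194 \left(- \frac{9}{4}\right) = - \frac{873}{2}$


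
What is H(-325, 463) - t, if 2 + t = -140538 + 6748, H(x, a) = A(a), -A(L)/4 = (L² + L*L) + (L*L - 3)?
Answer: -2438624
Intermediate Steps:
A(L) = 12 - 12*L² (A(L) = -4*((L² + L*L) + (L*L - 3)) = -4*((L² + L²) + (L² - 3)) = -4*(2*L² + (-3 + L²)) = -4*(-3 + 3*L²) = 12 - 12*L²)
H(x, a) = 12 - 12*a²
t = -133792 (t = -2 + (-140538 + 6748) = -2 - 133790 = -133792)
H(-325, 463) - t = (12 - 12*463²) - 1*(-133792) = (12 - 12*214369) + 133792 = (12 - 2572428) + 133792 = -2572416 + 133792 = -2438624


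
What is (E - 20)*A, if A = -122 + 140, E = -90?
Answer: -1980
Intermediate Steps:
A = 18
(E - 20)*A = (-90 - 20)*18 = -110*18 = -1980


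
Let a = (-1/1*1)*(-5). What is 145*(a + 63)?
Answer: 9860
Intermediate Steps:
a = 5 (a = (-1*1*1)*(-5) = -1*1*(-5) = -1*(-5) = 5)
145*(a + 63) = 145*(5 + 63) = 145*68 = 9860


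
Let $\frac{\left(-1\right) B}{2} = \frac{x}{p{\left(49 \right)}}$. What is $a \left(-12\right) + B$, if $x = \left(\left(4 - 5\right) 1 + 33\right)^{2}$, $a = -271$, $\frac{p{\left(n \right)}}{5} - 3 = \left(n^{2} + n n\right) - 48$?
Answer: $\frac{77346772}{23785} \approx 3251.9$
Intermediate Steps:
$p{\left(n \right)} = -225 + 10 n^{2}$ ($p{\left(n \right)} = 15 + 5 \left(\left(n^{2} + n n\right) - 48\right) = 15 + 5 \left(\left(n^{2} + n^{2}\right) - 48\right) = 15 + 5 \left(2 n^{2} - 48\right) = 15 + 5 \left(-48 + 2 n^{2}\right) = 15 + \left(-240 + 10 n^{2}\right) = -225 + 10 n^{2}$)
$x = 1024$ ($x = \left(\left(-1\right) 1 + 33\right)^{2} = \left(-1 + 33\right)^{2} = 32^{2} = 1024$)
$B = - \frac{2048}{23785}$ ($B = - 2 \frac{1024}{-225 + 10 \cdot 49^{2}} = - 2 \frac{1024}{-225 + 10 \cdot 2401} = - 2 \frac{1024}{-225 + 24010} = - 2 \cdot \frac{1024}{23785} = - 2 \cdot 1024 \cdot \frac{1}{23785} = \left(-2\right) \frac{1024}{23785} = - \frac{2048}{23785} \approx -0.086105$)
$a \left(-12\right) + B = \left(-271\right) \left(-12\right) - \frac{2048}{23785} = 3252 - \frac{2048}{23785} = \frac{77346772}{23785}$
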